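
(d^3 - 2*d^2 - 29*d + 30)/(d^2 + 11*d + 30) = (d^2 - 7*d + 6)/(d + 6)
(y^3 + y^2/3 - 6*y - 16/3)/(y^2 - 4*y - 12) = (3*y^2 - 5*y - 8)/(3*(y - 6))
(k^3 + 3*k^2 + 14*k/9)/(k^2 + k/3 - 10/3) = k*(9*k^2 + 27*k + 14)/(3*(3*k^2 + k - 10))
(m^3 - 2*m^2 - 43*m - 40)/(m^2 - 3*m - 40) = m + 1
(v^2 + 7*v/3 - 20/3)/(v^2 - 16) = (v - 5/3)/(v - 4)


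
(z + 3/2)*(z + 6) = z^2 + 15*z/2 + 9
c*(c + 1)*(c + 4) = c^3 + 5*c^2 + 4*c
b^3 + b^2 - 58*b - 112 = (b - 8)*(b + 2)*(b + 7)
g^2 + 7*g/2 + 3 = (g + 3/2)*(g + 2)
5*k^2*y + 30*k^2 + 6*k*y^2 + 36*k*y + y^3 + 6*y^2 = (k + y)*(5*k + y)*(y + 6)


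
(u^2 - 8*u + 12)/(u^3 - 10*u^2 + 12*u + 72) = (u - 2)/(u^2 - 4*u - 12)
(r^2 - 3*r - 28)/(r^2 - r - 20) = (r - 7)/(r - 5)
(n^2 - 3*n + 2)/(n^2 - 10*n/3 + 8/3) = 3*(n - 1)/(3*n - 4)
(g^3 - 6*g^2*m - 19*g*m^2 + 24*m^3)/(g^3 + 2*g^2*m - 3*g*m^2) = (g - 8*m)/g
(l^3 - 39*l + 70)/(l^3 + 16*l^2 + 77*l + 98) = (l^2 - 7*l + 10)/(l^2 + 9*l + 14)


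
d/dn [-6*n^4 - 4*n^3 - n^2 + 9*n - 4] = -24*n^3 - 12*n^2 - 2*n + 9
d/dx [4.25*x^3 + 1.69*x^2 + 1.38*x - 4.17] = 12.75*x^2 + 3.38*x + 1.38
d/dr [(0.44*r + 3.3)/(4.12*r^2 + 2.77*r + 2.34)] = (1.8128*r^2 + 1.2188*r - (0.44*r + 3.3)*(8.24*r + 2.77) + 1.0296)/(4.12*r^2 + 2.77*r + 2.34)^2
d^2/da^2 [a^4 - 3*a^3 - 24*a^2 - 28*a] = 12*a^2 - 18*a - 48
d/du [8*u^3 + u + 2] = 24*u^2 + 1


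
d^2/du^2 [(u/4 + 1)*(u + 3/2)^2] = 3*u/2 + 7/2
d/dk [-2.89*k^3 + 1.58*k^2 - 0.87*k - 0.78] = -8.67*k^2 + 3.16*k - 0.87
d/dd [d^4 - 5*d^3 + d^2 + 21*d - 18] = 4*d^3 - 15*d^2 + 2*d + 21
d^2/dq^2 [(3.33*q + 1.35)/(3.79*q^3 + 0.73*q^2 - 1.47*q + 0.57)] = (286.994718*q^5 + 287.977086*q^4 + 100.414692*q^3 - 127.136628*q^2 - 34.504218*q + 10.291374)/(54.439939*q^9 + 31.457379*q^8 - 57.286608*q^7 + 0.549333999999998*q^6 + 31.681458*q^5 - 13.410216*q^4 - 3.152412*q^3 + 4.40667*q^2 - 1.432809*q + 0.185193)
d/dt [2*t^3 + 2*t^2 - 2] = 2*t*(3*t + 2)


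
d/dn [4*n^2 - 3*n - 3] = 8*n - 3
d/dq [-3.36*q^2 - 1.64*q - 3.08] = -6.72*q - 1.64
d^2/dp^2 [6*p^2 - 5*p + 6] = 12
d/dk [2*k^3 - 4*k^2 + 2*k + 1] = 6*k^2 - 8*k + 2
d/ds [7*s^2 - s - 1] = 14*s - 1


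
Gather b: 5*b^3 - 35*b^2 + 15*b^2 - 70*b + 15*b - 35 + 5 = 5*b^3 - 20*b^2 - 55*b - 30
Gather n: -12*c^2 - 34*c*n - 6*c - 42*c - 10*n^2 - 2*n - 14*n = -12*c^2 - 48*c - 10*n^2 + n*(-34*c - 16)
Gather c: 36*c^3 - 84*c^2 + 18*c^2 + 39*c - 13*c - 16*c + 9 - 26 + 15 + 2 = 36*c^3 - 66*c^2 + 10*c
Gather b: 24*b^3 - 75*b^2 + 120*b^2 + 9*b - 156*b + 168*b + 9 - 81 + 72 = 24*b^3 + 45*b^2 + 21*b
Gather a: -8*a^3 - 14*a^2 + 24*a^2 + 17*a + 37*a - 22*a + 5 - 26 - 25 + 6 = -8*a^3 + 10*a^2 + 32*a - 40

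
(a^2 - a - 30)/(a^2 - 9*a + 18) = (a + 5)/(a - 3)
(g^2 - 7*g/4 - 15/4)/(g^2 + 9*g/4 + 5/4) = (g - 3)/(g + 1)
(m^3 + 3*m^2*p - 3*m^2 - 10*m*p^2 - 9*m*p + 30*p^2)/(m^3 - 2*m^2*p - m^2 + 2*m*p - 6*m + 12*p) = (m + 5*p)/(m + 2)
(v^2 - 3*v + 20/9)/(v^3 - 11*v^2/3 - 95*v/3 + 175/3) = (v - 4/3)/(v^2 - 2*v - 35)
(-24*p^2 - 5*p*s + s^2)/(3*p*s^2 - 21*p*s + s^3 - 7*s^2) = (-8*p + s)/(s*(s - 7))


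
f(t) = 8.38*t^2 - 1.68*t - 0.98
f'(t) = 16.76*t - 1.68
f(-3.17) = 88.56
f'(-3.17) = -54.81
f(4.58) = 167.11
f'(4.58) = 75.08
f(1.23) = 9.63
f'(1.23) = 18.93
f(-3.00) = 79.48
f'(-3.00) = -51.96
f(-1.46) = 19.34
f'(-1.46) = -26.15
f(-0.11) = -0.69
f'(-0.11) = -3.52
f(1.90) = 26.08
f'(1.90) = 30.16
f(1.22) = 9.44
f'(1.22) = 18.77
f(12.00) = 1185.58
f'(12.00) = 199.44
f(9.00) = 662.68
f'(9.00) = 149.16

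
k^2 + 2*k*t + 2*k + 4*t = (k + 2)*(k + 2*t)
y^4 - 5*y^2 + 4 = (y - 2)*(y - 1)*(y + 1)*(y + 2)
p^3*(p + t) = p^4 + p^3*t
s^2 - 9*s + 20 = (s - 5)*(s - 4)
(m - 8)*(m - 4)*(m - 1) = m^3 - 13*m^2 + 44*m - 32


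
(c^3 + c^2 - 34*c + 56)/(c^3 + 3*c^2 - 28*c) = (c - 2)/c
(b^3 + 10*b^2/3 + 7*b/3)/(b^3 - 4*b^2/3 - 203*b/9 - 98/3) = 3*b*(b + 1)/(3*b^2 - 11*b - 42)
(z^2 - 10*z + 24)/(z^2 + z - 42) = (z - 4)/(z + 7)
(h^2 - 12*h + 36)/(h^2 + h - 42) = (h - 6)/(h + 7)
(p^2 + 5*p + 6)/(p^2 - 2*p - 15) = (p + 2)/(p - 5)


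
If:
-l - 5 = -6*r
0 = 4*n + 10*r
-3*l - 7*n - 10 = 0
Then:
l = 55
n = -25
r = 10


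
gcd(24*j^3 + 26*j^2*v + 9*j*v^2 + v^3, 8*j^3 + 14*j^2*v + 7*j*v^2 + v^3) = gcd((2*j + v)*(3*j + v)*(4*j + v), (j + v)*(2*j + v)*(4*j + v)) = 8*j^2 + 6*j*v + v^2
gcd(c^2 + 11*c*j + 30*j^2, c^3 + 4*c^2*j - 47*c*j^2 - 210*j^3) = c^2 + 11*c*j + 30*j^2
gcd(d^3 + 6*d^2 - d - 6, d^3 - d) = d^2 - 1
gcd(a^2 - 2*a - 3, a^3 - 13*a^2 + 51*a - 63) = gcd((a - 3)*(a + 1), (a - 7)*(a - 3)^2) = a - 3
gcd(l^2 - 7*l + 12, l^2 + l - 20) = l - 4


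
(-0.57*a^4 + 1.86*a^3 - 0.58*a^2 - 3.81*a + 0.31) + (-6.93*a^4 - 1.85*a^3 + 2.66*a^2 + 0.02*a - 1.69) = -7.5*a^4 + 0.01*a^3 + 2.08*a^2 - 3.79*a - 1.38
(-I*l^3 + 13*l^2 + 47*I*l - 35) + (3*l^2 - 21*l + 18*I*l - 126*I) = -I*l^3 + 16*l^2 - 21*l + 65*I*l - 35 - 126*I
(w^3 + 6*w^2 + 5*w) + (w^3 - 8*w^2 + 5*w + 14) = 2*w^3 - 2*w^2 + 10*w + 14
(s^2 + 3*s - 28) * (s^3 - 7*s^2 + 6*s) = s^5 - 4*s^4 - 43*s^3 + 214*s^2 - 168*s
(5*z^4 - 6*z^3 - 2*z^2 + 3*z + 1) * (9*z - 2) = 45*z^5 - 64*z^4 - 6*z^3 + 31*z^2 + 3*z - 2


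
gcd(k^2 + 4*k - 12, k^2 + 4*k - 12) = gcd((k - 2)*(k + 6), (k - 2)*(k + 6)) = k^2 + 4*k - 12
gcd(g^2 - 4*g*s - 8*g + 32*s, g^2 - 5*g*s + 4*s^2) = -g + 4*s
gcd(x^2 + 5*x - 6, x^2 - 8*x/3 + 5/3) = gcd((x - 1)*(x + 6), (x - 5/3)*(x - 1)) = x - 1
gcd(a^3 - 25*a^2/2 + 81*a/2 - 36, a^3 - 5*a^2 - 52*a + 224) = a - 8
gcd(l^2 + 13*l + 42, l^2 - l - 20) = 1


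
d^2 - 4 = (d - 2)*(d + 2)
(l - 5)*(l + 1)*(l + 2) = l^3 - 2*l^2 - 13*l - 10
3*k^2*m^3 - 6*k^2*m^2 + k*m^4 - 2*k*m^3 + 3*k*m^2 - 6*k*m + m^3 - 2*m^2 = m*(3*k + m)*(m - 2)*(k*m + 1)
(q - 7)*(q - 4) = q^2 - 11*q + 28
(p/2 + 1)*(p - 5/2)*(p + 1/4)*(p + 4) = p^4/2 + 15*p^3/8 - 49*p^2/16 - 87*p/8 - 5/2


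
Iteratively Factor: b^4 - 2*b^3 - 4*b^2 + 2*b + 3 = (b + 1)*(b^3 - 3*b^2 - b + 3) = (b - 3)*(b + 1)*(b^2 - 1) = (b - 3)*(b + 1)^2*(b - 1)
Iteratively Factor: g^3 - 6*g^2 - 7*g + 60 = (g - 5)*(g^2 - g - 12) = (g - 5)*(g - 4)*(g + 3)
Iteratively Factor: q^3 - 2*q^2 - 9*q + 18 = (q + 3)*(q^2 - 5*q + 6) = (q - 3)*(q + 3)*(q - 2)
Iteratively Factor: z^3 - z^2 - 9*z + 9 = (z + 3)*(z^2 - 4*z + 3) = (z - 3)*(z + 3)*(z - 1)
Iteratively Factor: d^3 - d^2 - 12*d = (d)*(d^2 - d - 12) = d*(d - 4)*(d + 3)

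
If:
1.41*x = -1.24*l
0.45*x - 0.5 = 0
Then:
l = -1.26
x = 1.11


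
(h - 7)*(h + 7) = h^2 - 49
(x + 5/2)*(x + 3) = x^2 + 11*x/2 + 15/2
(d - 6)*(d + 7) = d^2 + d - 42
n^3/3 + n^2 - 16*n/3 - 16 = (n/3 + 1)*(n - 4)*(n + 4)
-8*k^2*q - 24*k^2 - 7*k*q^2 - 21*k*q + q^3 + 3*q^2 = (-8*k + q)*(k + q)*(q + 3)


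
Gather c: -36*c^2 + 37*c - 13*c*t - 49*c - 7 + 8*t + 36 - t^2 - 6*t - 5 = -36*c^2 + c*(-13*t - 12) - t^2 + 2*t + 24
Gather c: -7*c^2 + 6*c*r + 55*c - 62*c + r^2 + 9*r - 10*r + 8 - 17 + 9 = -7*c^2 + c*(6*r - 7) + r^2 - r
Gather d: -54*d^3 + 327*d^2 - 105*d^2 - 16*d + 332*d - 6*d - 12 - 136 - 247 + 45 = -54*d^3 + 222*d^2 + 310*d - 350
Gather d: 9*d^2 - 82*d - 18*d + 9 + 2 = 9*d^2 - 100*d + 11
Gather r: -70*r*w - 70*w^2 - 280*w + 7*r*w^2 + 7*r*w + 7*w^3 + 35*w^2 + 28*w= r*(7*w^2 - 63*w) + 7*w^3 - 35*w^2 - 252*w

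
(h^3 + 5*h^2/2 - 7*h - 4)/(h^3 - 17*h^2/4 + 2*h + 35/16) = 8*(h^2 + 2*h - 8)/(8*h^2 - 38*h + 35)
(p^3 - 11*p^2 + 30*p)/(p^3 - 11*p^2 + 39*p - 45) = p*(p - 6)/(p^2 - 6*p + 9)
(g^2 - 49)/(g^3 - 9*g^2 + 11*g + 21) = (g + 7)/(g^2 - 2*g - 3)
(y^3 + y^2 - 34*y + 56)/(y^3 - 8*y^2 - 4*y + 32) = (y^2 + 3*y - 28)/(y^2 - 6*y - 16)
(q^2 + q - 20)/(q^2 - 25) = (q - 4)/(q - 5)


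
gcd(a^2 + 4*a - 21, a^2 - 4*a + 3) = a - 3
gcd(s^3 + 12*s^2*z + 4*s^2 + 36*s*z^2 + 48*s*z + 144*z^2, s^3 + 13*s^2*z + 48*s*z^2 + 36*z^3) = s^2 + 12*s*z + 36*z^2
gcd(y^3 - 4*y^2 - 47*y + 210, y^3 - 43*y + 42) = y^2 + y - 42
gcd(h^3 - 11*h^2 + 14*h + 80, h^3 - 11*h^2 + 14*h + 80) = h^3 - 11*h^2 + 14*h + 80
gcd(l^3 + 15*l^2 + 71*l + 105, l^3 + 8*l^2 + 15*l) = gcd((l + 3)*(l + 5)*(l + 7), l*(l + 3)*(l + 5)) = l^2 + 8*l + 15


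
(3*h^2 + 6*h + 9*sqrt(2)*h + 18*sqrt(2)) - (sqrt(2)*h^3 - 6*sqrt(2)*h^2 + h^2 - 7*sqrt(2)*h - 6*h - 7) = -sqrt(2)*h^3 + 2*h^2 + 6*sqrt(2)*h^2 + 12*h + 16*sqrt(2)*h + 7 + 18*sqrt(2)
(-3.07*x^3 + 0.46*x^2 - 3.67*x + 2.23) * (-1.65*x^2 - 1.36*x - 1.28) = 5.0655*x^5 + 3.4162*x^4 + 9.3595*x^3 + 0.7229*x^2 + 1.6648*x - 2.8544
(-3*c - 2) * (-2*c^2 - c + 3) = 6*c^3 + 7*c^2 - 7*c - 6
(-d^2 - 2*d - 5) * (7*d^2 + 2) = -7*d^4 - 14*d^3 - 37*d^2 - 4*d - 10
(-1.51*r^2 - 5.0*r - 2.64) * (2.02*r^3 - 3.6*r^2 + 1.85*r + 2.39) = -3.0502*r^5 - 4.664*r^4 + 9.8737*r^3 - 3.3549*r^2 - 16.834*r - 6.3096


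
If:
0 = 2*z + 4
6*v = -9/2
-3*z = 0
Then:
No Solution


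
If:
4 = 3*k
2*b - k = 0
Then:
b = 2/3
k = 4/3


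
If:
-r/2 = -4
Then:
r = 8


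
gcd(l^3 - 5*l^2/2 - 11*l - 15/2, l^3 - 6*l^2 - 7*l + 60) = l - 5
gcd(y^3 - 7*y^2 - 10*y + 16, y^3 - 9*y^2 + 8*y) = y^2 - 9*y + 8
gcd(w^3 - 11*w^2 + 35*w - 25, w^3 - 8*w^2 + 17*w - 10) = w^2 - 6*w + 5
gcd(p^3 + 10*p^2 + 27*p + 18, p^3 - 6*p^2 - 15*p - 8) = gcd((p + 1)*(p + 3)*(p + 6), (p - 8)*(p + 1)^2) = p + 1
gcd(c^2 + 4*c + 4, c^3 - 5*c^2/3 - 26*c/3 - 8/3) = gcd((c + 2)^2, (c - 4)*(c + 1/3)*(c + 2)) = c + 2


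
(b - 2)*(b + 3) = b^2 + b - 6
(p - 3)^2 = p^2 - 6*p + 9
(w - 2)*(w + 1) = w^2 - w - 2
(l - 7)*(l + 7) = l^2 - 49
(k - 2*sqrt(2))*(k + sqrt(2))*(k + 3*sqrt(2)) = k^3 + 2*sqrt(2)*k^2 - 10*k - 12*sqrt(2)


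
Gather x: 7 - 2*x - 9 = -2*x - 2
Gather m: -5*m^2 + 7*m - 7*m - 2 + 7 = 5 - 5*m^2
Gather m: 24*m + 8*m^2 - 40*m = 8*m^2 - 16*m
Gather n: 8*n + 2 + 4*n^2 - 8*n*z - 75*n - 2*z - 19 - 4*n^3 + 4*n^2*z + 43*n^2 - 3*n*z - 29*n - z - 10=-4*n^3 + n^2*(4*z + 47) + n*(-11*z - 96) - 3*z - 27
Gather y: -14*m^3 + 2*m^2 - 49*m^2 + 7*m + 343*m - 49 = -14*m^3 - 47*m^2 + 350*m - 49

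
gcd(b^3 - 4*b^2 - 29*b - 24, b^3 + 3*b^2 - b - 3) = b^2 + 4*b + 3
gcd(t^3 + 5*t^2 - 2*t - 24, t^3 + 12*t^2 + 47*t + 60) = t^2 + 7*t + 12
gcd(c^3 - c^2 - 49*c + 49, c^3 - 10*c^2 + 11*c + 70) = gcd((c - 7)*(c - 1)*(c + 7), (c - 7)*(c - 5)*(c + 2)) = c - 7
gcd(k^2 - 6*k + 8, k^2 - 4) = k - 2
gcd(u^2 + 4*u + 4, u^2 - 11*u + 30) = 1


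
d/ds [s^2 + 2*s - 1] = 2*s + 2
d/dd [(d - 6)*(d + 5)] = 2*d - 1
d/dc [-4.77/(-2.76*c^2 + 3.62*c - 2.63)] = (17.2674 - 26.3304*c)/(2.76*c^2 - 3.62*c + 2.63)^2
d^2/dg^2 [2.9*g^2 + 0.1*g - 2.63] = 5.80000000000000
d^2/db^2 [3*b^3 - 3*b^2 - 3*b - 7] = 18*b - 6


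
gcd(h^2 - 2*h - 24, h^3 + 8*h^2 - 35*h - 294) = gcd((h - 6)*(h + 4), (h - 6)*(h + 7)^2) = h - 6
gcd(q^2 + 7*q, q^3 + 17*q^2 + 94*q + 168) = q + 7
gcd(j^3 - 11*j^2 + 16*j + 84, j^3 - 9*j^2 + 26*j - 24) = 1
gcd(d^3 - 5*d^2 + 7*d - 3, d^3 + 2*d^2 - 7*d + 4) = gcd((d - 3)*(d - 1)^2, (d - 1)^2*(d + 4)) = d^2 - 2*d + 1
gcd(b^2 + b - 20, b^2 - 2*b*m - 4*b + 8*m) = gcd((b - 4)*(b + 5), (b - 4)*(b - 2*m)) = b - 4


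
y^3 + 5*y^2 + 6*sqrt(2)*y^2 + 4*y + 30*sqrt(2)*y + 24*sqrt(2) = (y + 1)*(y + 4)*(y + 6*sqrt(2))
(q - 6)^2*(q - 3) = q^3 - 15*q^2 + 72*q - 108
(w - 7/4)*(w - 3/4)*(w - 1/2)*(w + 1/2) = w^4 - 5*w^3/2 + 17*w^2/16 + 5*w/8 - 21/64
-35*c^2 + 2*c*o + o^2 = (-5*c + o)*(7*c + o)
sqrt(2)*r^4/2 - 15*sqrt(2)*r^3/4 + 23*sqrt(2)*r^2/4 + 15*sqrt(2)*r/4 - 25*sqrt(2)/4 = (r - 5)*(r - 5/2)*(r - 1)*(sqrt(2)*r/2 + sqrt(2)/2)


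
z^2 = z^2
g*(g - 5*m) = g^2 - 5*g*m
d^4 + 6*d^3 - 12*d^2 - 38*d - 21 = (d - 3)*(d + 1)^2*(d + 7)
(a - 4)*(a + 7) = a^2 + 3*a - 28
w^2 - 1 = (w - 1)*(w + 1)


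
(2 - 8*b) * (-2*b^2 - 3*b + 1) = 16*b^3 + 20*b^2 - 14*b + 2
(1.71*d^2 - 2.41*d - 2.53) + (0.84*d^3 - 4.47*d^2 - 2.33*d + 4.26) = 0.84*d^3 - 2.76*d^2 - 4.74*d + 1.73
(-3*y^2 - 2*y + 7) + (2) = -3*y^2 - 2*y + 9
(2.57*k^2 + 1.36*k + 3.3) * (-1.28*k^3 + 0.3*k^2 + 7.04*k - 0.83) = -3.2896*k^5 - 0.9698*k^4 + 14.2768*k^3 + 8.4313*k^2 + 22.1032*k - 2.739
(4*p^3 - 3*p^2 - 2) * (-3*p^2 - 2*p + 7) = -12*p^5 + p^4 + 34*p^3 - 15*p^2 + 4*p - 14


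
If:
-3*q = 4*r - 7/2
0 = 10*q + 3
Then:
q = -3/10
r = 11/10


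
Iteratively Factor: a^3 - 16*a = (a + 4)*(a^2 - 4*a) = a*(a + 4)*(a - 4)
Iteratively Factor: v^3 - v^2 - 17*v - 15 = (v + 1)*(v^2 - 2*v - 15) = (v - 5)*(v + 1)*(v + 3)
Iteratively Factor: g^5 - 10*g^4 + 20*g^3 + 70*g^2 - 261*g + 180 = (g - 5)*(g^4 - 5*g^3 - 5*g^2 + 45*g - 36) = (g - 5)*(g - 1)*(g^3 - 4*g^2 - 9*g + 36) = (g - 5)*(g - 1)*(g + 3)*(g^2 - 7*g + 12) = (g - 5)*(g - 4)*(g - 1)*(g + 3)*(g - 3)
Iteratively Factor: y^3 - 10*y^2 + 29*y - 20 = (y - 4)*(y^2 - 6*y + 5) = (y - 4)*(y - 1)*(y - 5)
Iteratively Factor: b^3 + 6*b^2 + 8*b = (b + 4)*(b^2 + 2*b) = (b + 2)*(b + 4)*(b)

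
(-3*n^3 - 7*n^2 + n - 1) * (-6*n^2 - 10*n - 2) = 18*n^5 + 72*n^4 + 70*n^3 + 10*n^2 + 8*n + 2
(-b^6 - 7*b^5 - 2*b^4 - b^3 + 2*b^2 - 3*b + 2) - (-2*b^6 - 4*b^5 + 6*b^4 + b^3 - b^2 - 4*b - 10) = b^6 - 3*b^5 - 8*b^4 - 2*b^3 + 3*b^2 + b + 12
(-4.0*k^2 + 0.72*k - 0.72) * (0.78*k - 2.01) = -3.12*k^3 + 8.6016*k^2 - 2.0088*k + 1.4472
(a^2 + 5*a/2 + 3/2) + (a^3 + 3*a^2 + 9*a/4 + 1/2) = a^3 + 4*a^2 + 19*a/4 + 2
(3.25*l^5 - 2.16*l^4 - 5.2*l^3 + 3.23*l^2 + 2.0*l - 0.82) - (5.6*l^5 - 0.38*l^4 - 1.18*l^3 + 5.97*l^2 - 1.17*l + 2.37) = -2.35*l^5 - 1.78*l^4 - 4.02*l^3 - 2.74*l^2 + 3.17*l - 3.19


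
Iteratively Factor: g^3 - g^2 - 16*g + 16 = (g + 4)*(g^2 - 5*g + 4) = (g - 4)*(g + 4)*(g - 1)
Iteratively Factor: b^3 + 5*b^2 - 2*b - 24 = (b + 3)*(b^2 + 2*b - 8) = (b + 3)*(b + 4)*(b - 2)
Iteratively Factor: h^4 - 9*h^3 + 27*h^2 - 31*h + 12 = (h - 3)*(h^3 - 6*h^2 + 9*h - 4) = (h - 4)*(h - 3)*(h^2 - 2*h + 1) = (h - 4)*(h - 3)*(h - 1)*(h - 1)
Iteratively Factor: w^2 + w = (w)*(w + 1)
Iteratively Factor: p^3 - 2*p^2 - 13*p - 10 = (p - 5)*(p^2 + 3*p + 2) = (p - 5)*(p + 2)*(p + 1)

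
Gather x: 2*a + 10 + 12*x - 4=2*a + 12*x + 6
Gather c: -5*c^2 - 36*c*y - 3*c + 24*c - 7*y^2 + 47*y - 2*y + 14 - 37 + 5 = -5*c^2 + c*(21 - 36*y) - 7*y^2 + 45*y - 18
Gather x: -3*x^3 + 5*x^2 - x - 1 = -3*x^3 + 5*x^2 - x - 1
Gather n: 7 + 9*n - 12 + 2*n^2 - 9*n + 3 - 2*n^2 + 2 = 0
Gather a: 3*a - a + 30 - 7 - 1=2*a + 22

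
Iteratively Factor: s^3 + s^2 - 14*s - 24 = (s + 3)*(s^2 - 2*s - 8) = (s + 2)*(s + 3)*(s - 4)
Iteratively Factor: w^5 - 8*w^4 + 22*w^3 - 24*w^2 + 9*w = (w - 1)*(w^4 - 7*w^3 + 15*w^2 - 9*w) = (w - 3)*(w - 1)*(w^3 - 4*w^2 + 3*w) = (w - 3)*(w - 1)^2*(w^2 - 3*w) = w*(w - 3)*(w - 1)^2*(w - 3)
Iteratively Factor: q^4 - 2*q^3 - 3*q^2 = (q)*(q^3 - 2*q^2 - 3*q) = q*(q + 1)*(q^2 - 3*q) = q*(q - 3)*(q + 1)*(q)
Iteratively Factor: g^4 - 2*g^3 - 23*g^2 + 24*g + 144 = (g - 4)*(g^3 + 2*g^2 - 15*g - 36) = (g - 4)*(g + 3)*(g^2 - g - 12) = (g - 4)*(g + 3)^2*(g - 4)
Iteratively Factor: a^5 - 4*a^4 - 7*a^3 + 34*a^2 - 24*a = (a - 1)*(a^4 - 3*a^3 - 10*a^2 + 24*a) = (a - 1)*(a + 3)*(a^3 - 6*a^2 + 8*a) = (a - 2)*(a - 1)*(a + 3)*(a^2 - 4*a) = a*(a - 2)*(a - 1)*(a + 3)*(a - 4)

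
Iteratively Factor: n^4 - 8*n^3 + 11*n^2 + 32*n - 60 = (n - 5)*(n^3 - 3*n^2 - 4*n + 12) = (n - 5)*(n - 2)*(n^2 - n - 6) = (n - 5)*(n - 3)*(n - 2)*(n + 2)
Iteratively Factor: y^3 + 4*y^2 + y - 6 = (y - 1)*(y^2 + 5*y + 6) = (y - 1)*(y + 3)*(y + 2)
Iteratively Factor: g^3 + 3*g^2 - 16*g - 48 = (g + 4)*(g^2 - g - 12) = (g + 3)*(g + 4)*(g - 4)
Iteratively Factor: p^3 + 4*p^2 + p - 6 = (p + 2)*(p^2 + 2*p - 3) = (p - 1)*(p + 2)*(p + 3)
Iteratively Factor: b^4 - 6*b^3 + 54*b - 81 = (b - 3)*(b^3 - 3*b^2 - 9*b + 27) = (b - 3)^2*(b^2 - 9) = (b - 3)^2*(b + 3)*(b - 3)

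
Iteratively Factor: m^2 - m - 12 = (m + 3)*(m - 4)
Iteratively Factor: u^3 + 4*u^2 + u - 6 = (u - 1)*(u^2 + 5*u + 6) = (u - 1)*(u + 2)*(u + 3)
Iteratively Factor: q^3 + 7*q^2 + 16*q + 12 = (q + 2)*(q^2 + 5*q + 6) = (q + 2)*(q + 3)*(q + 2)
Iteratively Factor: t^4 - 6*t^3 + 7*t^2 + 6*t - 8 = (t - 1)*(t^3 - 5*t^2 + 2*t + 8) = (t - 2)*(t - 1)*(t^2 - 3*t - 4) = (t - 2)*(t - 1)*(t + 1)*(t - 4)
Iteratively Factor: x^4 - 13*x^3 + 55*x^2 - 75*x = (x - 5)*(x^3 - 8*x^2 + 15*x) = (x - 5)*(x - 3)*(x^2 - 5*x) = x*(x - 5)*(x - 3)*(x - 5)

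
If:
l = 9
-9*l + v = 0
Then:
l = 9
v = 81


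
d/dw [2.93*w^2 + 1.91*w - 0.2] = 5.86*w + 1.91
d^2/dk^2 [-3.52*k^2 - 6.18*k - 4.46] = -7.04000000000000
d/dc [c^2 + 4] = 2*c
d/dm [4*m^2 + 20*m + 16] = 8*m + 20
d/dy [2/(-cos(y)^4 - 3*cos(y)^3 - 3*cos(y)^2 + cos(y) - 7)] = -2*(9*cos(y) + 9*cos(2*y)/2 + cos(3*y) + 7/2)*sin(y)/(cos(y)^4 + 3*cos(y)^3 + 3*cos(y)^2 - cos(y) + 7)^2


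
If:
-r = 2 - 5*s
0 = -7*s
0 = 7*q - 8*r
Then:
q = -16/7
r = -2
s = 0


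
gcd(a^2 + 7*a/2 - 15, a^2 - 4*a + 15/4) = a - 5/2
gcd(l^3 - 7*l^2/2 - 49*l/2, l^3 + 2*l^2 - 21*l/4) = l^2 + 7*l/2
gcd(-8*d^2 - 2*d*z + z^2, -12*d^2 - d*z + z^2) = -4*d + z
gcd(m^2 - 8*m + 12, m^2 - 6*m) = m - 6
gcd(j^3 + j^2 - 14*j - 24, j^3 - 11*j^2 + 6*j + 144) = j + 3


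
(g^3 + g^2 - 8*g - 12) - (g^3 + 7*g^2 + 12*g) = -6*g^2 - 20*g - 12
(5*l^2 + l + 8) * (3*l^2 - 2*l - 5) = 15*l^4 - 7*l^3 - 3*l^2 - 21*l - 40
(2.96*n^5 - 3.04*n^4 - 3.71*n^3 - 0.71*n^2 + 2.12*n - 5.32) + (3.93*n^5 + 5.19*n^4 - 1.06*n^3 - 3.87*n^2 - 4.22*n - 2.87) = 6.89*n^5 + 2.15*n^4 - 4.77*n^3 - 4.58*n^2 - 2.1*n - 8.19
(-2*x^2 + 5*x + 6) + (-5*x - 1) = 5 - 2*x^2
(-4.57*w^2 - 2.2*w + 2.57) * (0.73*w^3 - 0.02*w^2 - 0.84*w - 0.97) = -3.3361*w^5 - 1.5146*w^4 + 5.7589*w^3 + 6.2295*w^2 - 0.0247999999999999*w - 2.4929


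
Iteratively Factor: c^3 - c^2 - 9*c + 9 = (c - 3)*(c^2 + 2*c - 3) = (c - 3)*(c - 1)*(c + 3)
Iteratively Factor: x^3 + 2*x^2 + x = (x + 1)*(x^2 + x) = x*(x + 1)*(x + 1)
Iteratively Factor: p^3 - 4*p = (p - 2)*(p^2 + 2*p) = p*(p - 2)*(p + 2)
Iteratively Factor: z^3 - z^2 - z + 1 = (z + 1)*(z^2 - 2*z + 1) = (z - 1)*(z + 1)*(z - 1)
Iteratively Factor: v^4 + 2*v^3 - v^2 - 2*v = (v - 1)*(v^3 + 3*v^2 + 2*v) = (v - 1)*(v + 2)*(v^2 + v) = v*(v - 1)*(v + 2)*(v + 1)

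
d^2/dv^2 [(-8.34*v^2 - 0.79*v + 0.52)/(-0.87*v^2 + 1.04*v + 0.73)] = (7.105427357601e-15*v^4 + 16.287966*v^3 + 29.418876*v^2 + 5.83335*v + 5.903868)/(0.658503*v^6 - 2.361528*v^5 + 1.165365*v^4 + 2.83816*v^3 - 0.977835*v^2 - 1.662648*v - 0.389017)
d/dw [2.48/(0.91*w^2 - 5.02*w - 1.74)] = (12.4496 - 4.5136*w)/(-0.91*w^2 + 5.02*w + 1.74)^2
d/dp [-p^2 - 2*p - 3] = -2*p - 2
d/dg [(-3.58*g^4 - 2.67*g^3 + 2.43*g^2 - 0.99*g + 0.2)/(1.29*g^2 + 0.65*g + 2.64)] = (-9.2364*g^5 - 10.4253*g^4 - 41.2758*g^3 - 18.2898*g^2 + 12.3144*g - 2.7436)/(1.6641*g^4 + 1.677*g^3 + 7.2337*g^2 + 3.432*g + 6.9696)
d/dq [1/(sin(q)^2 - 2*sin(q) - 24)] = 2*(1 - sin(q))*cos(q)/((sin(q) - 6)^2*(sin(q) + 4)^2)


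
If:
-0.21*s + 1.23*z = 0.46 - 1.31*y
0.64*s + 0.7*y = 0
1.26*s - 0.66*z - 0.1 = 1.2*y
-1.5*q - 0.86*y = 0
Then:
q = 0.11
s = 0.22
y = -0.20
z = 0.62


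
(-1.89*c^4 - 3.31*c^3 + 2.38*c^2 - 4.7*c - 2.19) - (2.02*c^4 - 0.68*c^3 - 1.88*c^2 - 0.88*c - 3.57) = -3.91*c^4 - 2.63*c^3 + 4.26*c^2 - 3.82*c + 1.38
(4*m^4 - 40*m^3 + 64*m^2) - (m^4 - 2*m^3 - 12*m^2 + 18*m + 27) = 3*m^4 - 38*m^3 + 76*m^2 - 18*m - 27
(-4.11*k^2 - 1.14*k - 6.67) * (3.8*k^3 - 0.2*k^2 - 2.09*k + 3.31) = -15.618*k^5 - 3.51*k^4 - 16.5281*k^3 - 9.8875*k^2 + 10.1669*k - 22.0777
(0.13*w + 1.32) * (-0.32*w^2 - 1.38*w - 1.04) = -0.0416*w^3 - 0.6018*w^2 - 1.9568*w - 1.3728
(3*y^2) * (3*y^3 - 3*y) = 9*y^5 - 9*y^3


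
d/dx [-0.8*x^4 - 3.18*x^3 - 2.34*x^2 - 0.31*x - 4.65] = -3.2*x^3 - 9.54*x^2 - 4.68*x - 0.31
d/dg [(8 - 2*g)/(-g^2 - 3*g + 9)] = 2*(-g^2 + 8*g + 3)/(g^4 + 6*g^3 - 9*g^2 - 54*g + 81)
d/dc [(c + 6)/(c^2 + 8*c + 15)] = (c^2 + 8*c - 2*(c + 4)*(c + 6) + 15)/(c^2 + 8*c + 15)^2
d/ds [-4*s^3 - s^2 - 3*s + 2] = -12*s^2 - 2*s - 3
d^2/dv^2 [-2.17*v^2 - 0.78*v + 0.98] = -4.34000000000000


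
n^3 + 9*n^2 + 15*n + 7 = (n + 1)^2*(n + 7)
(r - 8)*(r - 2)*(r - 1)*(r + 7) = r^4 - 4*r^3 - 51*r^2 + 166*r - 112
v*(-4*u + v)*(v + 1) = -4*u*v^2 - 4*u*v + v^3 + v^2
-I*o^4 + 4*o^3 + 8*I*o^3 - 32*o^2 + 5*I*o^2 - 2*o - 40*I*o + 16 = (o - 8)*(o + I)*(o + 2*I)*(-I*o + 1)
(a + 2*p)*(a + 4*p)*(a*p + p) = a^3*p + 6*a^2*p^2 + a^2*p + 8*a*p^3 + 6*a*p^2 + 8*p^3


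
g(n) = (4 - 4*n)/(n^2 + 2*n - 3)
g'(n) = (4 - 4*n)*(-2*n - 2)/(n^2 + 2*n - 3)^2 - 4/(n^2 + 2*n - 3) = 4/(n^2 + 6*n + 9)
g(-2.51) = -8.16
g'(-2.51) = 16.66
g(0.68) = -1.09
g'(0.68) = 0.30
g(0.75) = -1.07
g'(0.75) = 0.28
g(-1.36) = -2.44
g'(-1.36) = 1.49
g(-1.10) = -2.11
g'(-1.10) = 1.11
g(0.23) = -1.24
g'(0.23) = 0.38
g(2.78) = -0.69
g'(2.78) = 0.12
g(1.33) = -0.92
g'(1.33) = 0.21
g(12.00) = -0.27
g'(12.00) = 0.02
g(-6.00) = 1.33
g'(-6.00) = 0.44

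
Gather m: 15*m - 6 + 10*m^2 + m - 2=10*m^2 + 16*m - 8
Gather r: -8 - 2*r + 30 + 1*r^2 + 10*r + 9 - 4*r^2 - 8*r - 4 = 27 - 3*r^2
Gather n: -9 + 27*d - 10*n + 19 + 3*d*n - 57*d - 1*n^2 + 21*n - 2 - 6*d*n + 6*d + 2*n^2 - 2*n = -24*d + n^2 + n*(9 - 3*d) + 8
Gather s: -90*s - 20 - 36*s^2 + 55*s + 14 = -36*s^2 - 35*s - 6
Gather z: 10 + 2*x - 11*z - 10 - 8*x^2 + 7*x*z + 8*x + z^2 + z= -8*x^2 + 10*x + z^2 + z*(7*x - 10)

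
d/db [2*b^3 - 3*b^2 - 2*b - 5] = 6*b^2 - 6*b - 2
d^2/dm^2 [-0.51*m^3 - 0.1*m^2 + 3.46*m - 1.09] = -3.06*m - 0.2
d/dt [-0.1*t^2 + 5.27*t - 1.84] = 5.27 - 0.2*t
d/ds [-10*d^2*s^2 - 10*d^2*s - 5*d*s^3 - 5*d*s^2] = 5*d*(-4*d*s - 2*d - 3*s^2 - 2*s)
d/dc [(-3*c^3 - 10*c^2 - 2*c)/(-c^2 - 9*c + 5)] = (3*c^4 + 54*c^3 + 43*c^2 - 100*c - 10)/(c^4 + 18*c^3 + 71*c^2 - 90*c + 25)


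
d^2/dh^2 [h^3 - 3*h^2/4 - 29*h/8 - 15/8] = 6*h - 3/2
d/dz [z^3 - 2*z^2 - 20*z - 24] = 3*z^2 - 4*z - 20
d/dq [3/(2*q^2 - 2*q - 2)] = 3*(1 - 2*q)/(2*(-q^2 + q + 1)^2)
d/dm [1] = 0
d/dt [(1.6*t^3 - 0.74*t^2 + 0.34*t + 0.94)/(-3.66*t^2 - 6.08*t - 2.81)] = (-5.856*t^4 - 19.456*t^3 - 7.7444*t^2 + 11.0396*t + 4.7598)/(13.3956*t^4 + 44.5056*t^3 + 57.5356*t^2 + 34.1696*t + 7.8961)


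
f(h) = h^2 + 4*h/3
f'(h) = 2*h + 4/3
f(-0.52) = -0.42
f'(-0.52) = 0.29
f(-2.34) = 2.36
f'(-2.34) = -3.35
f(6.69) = 53.68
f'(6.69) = 14.71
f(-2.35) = 2.39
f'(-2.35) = -3.37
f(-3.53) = 7.75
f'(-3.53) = -5.73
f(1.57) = 4.56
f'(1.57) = 4.47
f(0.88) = 1.95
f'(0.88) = 3.09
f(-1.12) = -0.24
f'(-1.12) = -0.91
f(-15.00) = 205.00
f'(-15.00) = -28.67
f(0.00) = 0.00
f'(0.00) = 1.33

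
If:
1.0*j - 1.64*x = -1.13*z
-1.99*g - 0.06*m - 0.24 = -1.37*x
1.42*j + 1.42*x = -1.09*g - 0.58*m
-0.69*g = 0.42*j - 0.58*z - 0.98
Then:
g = 0.694132187494307*z + 0.62146124308585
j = 0.240592358640306*z + 1.31236129112086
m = -3.93961662367073*z - 6.34010105792069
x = 0.835727047951406*z + 0.800220299463942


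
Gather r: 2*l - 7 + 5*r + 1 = 2*l + 5*r - 6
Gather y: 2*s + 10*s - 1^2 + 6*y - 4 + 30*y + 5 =12*s + 36*y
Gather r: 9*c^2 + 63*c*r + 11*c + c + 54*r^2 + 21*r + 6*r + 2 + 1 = 9*c^2 + 12*c + 54*r^2 + r*(63*c + 27) + 3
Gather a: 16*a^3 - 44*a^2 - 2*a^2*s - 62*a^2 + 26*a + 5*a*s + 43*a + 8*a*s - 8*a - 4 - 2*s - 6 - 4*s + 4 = 16*a^3 + a^2*(-2*s - 106) + a*(13*s + 61) - 6*s - 6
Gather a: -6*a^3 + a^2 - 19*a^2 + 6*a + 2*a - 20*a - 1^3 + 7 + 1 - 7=-6*a^3 - 18*a^2 - 12*a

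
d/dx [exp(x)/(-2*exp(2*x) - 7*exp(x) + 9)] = (2*exp(2*x) + 9)*exp(x)/(4*exp(4*x) + 28*exp(3*x) + 13*exp(2*x) - 126*exp(x) + 81)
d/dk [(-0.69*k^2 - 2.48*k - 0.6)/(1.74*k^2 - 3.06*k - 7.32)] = (6.4266*k^2 + 12.1896*k + 16.3176)/(3.0276*k^4 - 10.6488*k^3 - 16.11*k^2 + 44.7984*k + 53.5824)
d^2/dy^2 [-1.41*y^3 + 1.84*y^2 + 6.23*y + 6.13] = 3.68 - 8.46*y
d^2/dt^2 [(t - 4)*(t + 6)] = 2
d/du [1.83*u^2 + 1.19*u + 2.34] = 3.66*u + 1.19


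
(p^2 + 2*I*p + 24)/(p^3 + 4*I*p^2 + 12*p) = (p - 4*I)/(p*(p - 2*I))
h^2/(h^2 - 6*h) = h/(h - 6)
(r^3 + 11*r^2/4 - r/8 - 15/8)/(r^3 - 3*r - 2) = (r^2 + 7*r/4 - 15/8)/(r^2 - r - 2)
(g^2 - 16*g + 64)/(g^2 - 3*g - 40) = (g - 8)/(g + 5)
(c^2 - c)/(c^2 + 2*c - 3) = c/(c + 3)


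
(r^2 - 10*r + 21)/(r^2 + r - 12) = (r - 7)/(r + 4)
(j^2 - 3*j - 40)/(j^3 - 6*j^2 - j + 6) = (j^2 - 3*j - 40)/(j^3 - 6*j^2 - j + 6)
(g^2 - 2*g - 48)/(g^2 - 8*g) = (g + 6)/g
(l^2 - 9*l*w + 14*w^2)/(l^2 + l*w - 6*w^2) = (l - 7*w)/(l + 3*w)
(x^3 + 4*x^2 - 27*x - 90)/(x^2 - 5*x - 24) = (x^2 + x - 30)/(x - 8)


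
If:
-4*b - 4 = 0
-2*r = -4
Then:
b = -1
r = 2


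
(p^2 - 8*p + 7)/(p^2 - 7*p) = (p - 1)/p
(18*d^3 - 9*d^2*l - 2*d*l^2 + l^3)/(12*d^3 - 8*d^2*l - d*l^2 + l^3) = (3*d - l)/(2*d - l)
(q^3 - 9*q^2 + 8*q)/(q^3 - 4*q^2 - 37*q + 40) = q/(q + 5)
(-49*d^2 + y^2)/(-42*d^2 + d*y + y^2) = (-7*d + y)/(-6*d + y)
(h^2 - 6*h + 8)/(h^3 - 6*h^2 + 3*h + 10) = (h - 4)/(h^2 - 4*h - 5)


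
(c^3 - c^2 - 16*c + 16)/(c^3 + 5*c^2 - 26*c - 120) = (c^2 - 5*c + 4)/(c^2 + c - 30)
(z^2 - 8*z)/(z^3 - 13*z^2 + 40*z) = 1/(z - 5)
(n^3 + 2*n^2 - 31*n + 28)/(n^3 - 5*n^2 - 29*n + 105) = (n^3 + 2*n^2 - 31*n + 28)/(n^3 - 5*n^2 - 29*n + 105)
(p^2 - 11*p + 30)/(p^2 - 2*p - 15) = (p - 6)/(p + 3)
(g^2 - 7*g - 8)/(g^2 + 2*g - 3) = (g^2 - 7*g - 8)/(g^2 + 2*g - 3)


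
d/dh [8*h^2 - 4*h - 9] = 16*h - 4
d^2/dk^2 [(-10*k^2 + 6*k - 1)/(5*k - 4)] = -130/(125*k^3 - 300*k^2 + 240*k - 64)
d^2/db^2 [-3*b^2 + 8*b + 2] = -6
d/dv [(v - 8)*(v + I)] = 2*v - 8 + I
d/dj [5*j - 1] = 5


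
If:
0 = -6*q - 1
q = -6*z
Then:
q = -1/6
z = 1/36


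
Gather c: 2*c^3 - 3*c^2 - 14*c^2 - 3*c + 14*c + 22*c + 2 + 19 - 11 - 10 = 2*c^3 - 17*c^2 + 33*c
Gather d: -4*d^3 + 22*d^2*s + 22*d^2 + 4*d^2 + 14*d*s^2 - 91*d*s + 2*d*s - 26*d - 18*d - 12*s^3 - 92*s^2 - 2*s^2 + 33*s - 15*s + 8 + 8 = -4*d^3 + d^2*(22*s + 26) + d*(14*s^2 - 89*s - 44) - 12*s^3 - 94*s^2 + 18*s + 16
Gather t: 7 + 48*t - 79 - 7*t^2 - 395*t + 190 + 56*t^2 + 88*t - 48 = 49*t^2 - 259*t + 70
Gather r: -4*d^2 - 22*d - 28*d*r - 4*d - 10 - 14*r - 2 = -4*d^2 - 26*d + r*(-28*d - 14) - 12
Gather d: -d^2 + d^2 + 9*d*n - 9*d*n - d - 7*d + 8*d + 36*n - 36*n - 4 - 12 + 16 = 0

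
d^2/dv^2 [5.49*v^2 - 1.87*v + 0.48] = 10.9800000000000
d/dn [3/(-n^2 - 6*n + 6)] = 6*(n + 3)/(n^2 + 6*n - 6)^2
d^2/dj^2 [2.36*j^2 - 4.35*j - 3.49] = 4.72000000000000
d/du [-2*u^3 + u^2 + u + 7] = -6*u^2 + 2*u + 1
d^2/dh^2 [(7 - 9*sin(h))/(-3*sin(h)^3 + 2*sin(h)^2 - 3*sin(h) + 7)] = (-324*sin(h)^7 + 729*sin(h)^6 + 312*sin(h)^5 - 3353*sin(h)^4 + 2535*sin(h)^3 + 1204*sin(h)^2 - 1680*sin(h) + 448)/(3*sin(h)^3 - 2*sin(h)^2 + 3*sin(h) - 7)^3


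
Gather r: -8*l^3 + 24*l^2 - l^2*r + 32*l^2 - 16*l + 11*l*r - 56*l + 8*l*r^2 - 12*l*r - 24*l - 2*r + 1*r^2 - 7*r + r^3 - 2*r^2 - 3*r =-8*l^3 + 56*l^2 - 96*l + r^3 + r^2*(8*l - 1) + r*(-l^2 - l - 12)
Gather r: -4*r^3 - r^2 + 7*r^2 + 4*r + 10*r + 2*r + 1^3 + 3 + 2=-4*r^3 + 6*r^2 + 16*r + 6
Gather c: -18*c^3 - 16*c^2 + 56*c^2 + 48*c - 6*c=-18*c^3 + 40*c^2 + 42*c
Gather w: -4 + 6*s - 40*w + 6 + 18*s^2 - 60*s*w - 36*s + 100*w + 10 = 18*s^2 - 30*s + w*(60 - 60*s) + 12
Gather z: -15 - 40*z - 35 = -40*z - 50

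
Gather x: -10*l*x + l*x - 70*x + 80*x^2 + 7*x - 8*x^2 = 72*x^2 + x*(-9*l - 63)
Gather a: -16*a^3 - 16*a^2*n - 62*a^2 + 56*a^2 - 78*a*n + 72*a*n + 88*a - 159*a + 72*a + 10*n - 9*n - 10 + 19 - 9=-16*a^3 + a^2*(-16*n - 6) + a*(1 - 6*n) + n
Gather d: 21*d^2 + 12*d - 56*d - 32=21*d^2 - 44*d - 32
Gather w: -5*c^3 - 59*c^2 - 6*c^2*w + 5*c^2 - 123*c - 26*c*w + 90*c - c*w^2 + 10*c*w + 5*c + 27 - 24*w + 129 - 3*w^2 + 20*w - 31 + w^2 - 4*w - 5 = -5*c^3 - 54*c^2 - 28*c + w^2*(-c - 2) + w*(-6*c^2 - 16*c - 8) + 120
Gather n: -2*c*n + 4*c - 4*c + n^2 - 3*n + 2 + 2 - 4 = n^2 + n*(-2*c - 3)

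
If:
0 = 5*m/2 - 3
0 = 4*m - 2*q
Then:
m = 6/5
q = 12/5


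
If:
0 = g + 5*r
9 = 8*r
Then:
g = -45/8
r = 9/8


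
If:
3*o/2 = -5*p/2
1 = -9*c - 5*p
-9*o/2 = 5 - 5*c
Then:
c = -13/17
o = -100/51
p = 20/17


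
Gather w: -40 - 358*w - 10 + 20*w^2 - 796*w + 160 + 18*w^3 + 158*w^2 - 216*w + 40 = 18*w^3 + 178*w^2 - 1370*w + 150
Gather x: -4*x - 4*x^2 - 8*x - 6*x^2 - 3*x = -10*x^2 - 15*x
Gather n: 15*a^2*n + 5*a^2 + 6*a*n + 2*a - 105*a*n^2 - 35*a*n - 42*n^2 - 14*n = 5*a^2 + 2*a + n^2*(-105*a - 42) + n*(15*a^2 - 29*a - 14)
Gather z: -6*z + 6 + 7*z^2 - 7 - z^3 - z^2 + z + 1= -z^3 + 6*z^2 - 5*z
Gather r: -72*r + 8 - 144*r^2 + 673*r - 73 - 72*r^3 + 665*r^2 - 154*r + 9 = -72*r^3 + 521*r^2 + 447*r - 56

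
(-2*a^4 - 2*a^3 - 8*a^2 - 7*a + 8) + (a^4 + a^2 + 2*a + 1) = -a^4 - 2*a^3 - 7*a^2 - 5*a + 9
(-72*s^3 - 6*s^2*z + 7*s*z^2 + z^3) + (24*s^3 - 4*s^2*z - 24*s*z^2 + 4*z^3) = -48*s^3 - 10*s^2*z - 17*s*z^2 + 5*z^3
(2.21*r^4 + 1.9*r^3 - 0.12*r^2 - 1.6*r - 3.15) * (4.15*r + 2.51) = 9.1715*r^5 + 13.4321*r^4 + 4.271*r^3 - 6.9412*r^2 - 17.0885*r - 7.9065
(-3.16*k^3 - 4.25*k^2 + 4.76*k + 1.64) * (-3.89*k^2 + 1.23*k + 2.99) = 12.2924*k^5 + 12.6457*k^4 - 33.1923*k^3 - 13.2323*k^2 + 16.2496*k + 4.9036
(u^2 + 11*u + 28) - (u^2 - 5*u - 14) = 16*u + 42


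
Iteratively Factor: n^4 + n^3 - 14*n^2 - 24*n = (n)*(n^3 + n^2 - 14*n - 24) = n*(n + 3)*(n^2 - 2*n - 8) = n*(n + 2)*(n + 3)*(n - 4)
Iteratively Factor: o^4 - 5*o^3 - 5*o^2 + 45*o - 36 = (o - 3)*(o^3 - 2*o^2 - 11*o + 12) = (o - 4)*(o - 3)*(o^2 + 2*o - 3) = (o - 4)*(o - 3)*(o + 3)*(o - 1)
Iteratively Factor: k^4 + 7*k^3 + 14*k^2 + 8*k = (k + 1)*(k^3 + 6*k^2 + 8*k) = (k + 1)*(k + 4)*(k^2 + 2*k) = k*(k + 1)*(k + 4)*(k + 2)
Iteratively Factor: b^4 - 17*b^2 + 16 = (b + 1)*(b^3 - b^2 - 16*b + 16) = (b + 1)*(b + 4)*(b^2 - 5*b + 4) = (b - 1)*(b + 1)*(b + 4)*(b - 4)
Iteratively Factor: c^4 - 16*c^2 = (c - 4)*(c^3 + 4*c^2) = (c - 4)*(c + 4)*(c^2) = c*(c - 4)*(c + 4)*(c)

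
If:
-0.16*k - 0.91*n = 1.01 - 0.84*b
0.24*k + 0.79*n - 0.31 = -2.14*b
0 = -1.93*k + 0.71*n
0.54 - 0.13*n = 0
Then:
No Solution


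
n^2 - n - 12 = (n - 4)*(n + 3)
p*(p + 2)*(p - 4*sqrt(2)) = p^3 - 4*sqrt(2)*p^2 + 2*p^2 - 8*sqrt(2)*p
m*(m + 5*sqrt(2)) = m^2 + 5*sqrt(2)*m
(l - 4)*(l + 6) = l^2 + 2*l - 24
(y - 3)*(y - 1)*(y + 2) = y^3 - 2*y^2 - 5*y + 6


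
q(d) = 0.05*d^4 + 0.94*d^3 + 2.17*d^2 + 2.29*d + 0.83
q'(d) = 0.2*d^3 + 2.82*d^2 + 4.34*d + 2.29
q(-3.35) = -11.53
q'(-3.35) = 11.88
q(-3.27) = -10.61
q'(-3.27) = 11.26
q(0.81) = 4.63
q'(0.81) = 7.76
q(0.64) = 3.44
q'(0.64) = 6.28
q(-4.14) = -23.47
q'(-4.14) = 18.46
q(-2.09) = -2.10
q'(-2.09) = 3.71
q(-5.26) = -49.70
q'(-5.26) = 28.38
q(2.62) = 40.99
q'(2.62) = 36.62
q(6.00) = 360.53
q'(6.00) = 173.05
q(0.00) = 0.83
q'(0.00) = 2.29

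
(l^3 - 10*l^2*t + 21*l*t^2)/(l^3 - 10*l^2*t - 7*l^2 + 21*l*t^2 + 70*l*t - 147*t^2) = l/(l - 7)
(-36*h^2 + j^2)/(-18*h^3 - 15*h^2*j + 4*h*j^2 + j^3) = (6*h - j)/(3*h^2 + 2*h*j - j^2)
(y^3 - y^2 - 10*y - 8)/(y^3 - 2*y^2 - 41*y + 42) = (y^3 - y^2 - 10*y - 8)/(y^3 - 2*y^2 - 41*y + 42)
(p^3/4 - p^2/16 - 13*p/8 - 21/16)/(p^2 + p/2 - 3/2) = (4*p^3 - p^2 - 26*p - 21)/(8*(2*p^2 + p - 3))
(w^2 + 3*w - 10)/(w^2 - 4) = (w + 5)/(w + 2)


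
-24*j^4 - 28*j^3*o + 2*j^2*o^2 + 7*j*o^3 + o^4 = (-2*j + o)*(j + o)*(2*j + o)*(6*j + o)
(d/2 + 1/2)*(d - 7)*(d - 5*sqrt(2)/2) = d^3/2 - 3*d^2 - 5*sqrt(2)*d^2/4 - 7*d/2 + 15*sqrt(2)*d/2 + 35*sqrt(2)/4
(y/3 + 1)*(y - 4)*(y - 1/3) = y^3/3 - 4*y^2/9 - 35*y/9 + 4/3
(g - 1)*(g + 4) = g^2 + 3*g - 4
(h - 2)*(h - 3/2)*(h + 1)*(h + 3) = h^4 + h^3/2 - 8*h^2 + 3*h/2 + 9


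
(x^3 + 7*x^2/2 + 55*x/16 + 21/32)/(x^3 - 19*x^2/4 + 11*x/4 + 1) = (8*x^2 + 26*x + 21)/(8*(x^2 - 5*x + 4))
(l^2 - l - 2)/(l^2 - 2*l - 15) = (-l^2 + l + 2)/(-l^2 + 2*l + 15)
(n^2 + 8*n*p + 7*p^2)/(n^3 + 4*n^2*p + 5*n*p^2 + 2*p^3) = (n + 7*p)/(n^2 + 3*n*p + 2*p^2)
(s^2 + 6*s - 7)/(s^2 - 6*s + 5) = (s + 7)/(s - 5)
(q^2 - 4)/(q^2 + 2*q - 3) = (q^2 - 4)/(q^2 + 2*q - 3)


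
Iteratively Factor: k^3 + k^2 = (k)*(k^2 + k) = k^2*(k + 1)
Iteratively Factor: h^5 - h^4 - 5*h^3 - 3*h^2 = (h)*(h^4 - h^3 - 5*h^2 - 3*h) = h*(h + 1)*(h^3 - 2*h^2 - 3*h) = h*(h + 1)^2*(h^2 - 3*h) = h*(h - 3)*(h + 1)^2*(h)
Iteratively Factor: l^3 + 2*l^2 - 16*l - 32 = (l + 4)*(l^2 - 2*l - 8) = (l + 2)*(l + 4)*(l - 4)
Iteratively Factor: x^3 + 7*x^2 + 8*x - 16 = (x + 4)*(x^2 + 3*x - 4) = (x + 4)^2*(x - 1)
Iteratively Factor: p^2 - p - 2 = (p + 1)*(p - 2)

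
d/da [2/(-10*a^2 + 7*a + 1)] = 2*(20*a - 7)/(-10*a^2 + 7*a + 1)^2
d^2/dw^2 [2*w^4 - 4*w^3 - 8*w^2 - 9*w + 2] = 24*w^2 - 24*w - 16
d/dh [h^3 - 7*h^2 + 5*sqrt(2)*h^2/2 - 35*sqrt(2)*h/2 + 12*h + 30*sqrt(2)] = 3*h^2 - 14*h + 5*sqrt(2)*h - 35*sqrt(2)/2 + 12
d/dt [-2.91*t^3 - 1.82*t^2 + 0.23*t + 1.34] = -8.73*t^2 - 3.64*t + 0.23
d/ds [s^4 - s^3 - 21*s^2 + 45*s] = 4*s^3 - 3*s^2 - 42*s + 45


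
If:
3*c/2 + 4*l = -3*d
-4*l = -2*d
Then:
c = -20*l/3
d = 2*l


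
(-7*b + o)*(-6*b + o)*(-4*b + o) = -168*b^3 + 94*b^2*o - 17*b*o^2 + o^3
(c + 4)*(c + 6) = c^2 + 10*c + 24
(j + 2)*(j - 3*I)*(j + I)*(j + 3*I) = j^4 + 2*j^3 + I*j^3 + 9*j^2 + 2*I*j^2 + 18*j + 9*I*j + 18*I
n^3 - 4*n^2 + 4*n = n*(n - 2)^2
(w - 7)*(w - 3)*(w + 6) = w^3 - 4*w^2 - 39*w + 126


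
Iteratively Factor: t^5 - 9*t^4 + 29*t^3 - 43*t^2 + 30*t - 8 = (t - 1)*(t^4 - 8*t^3 + 21*t^2 - 22*t + 8) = (t - 1)^2*(t^3 - 7*t^2 + 14*t - 8) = (t - 4)*(t - 1)^2*(t^2 - 3*t + 2) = (t - 4)*(t - 2)*(t - 1)^2*(t - 1)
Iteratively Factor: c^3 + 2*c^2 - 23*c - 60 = (c + 4)*(c^2 - 2*c - 15) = (c - 5)*(c + 4)*(c + 3)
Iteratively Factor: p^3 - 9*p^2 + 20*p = (p)*(p^2 - 9*p + 20) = p*(p - 4)*(p - 5)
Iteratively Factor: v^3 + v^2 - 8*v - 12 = (v - 3)*(v^2 + 4*v + 4) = (v - 3)*(v + 2)*(v + 2)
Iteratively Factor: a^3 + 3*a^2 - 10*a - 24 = (a - 3)*(a^2 + 6*a + 8) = (a - 3)*(a + 2)*(a + 4)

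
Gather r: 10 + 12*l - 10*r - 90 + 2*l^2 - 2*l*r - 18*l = 2*l^2 - 6*l + r*(-2*l - 10) - 80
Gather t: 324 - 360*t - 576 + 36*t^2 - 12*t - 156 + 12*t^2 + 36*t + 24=48*t^2 - 336*t - 384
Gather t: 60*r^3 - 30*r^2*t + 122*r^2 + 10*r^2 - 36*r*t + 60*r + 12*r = 60*r^3 + 132*r^2 + 72*r + t*(-30*r^2 - 36*r)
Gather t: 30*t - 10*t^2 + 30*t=-10*t^2 + 60*t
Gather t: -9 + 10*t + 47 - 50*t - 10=28 - 40*t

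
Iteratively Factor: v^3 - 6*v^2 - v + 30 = (v + 2)*(v^2 - 8*v + 15) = (v - 3)*(v + 2)*(v - 5)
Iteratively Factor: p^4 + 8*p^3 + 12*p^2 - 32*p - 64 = (p - 2)*(p^3 + 10*p^2 + 32*p + 32) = (p - 2)*(p + 4)*(p^2 + 6*p + 8) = (p - 2)*(p + 2)*(p + 4)*(p + 4)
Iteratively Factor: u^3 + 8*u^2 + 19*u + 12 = (u + 1)*(u^2 + 7*u + 12) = (u + 1)*(u + 4)*(u + 3)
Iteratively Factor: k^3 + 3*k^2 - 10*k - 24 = (k + 4)*(k^2 - k - 6) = (k - 3)*(k + 4)*(k + 2)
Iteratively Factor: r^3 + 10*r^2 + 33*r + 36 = (r + 3)*(r^2 + 7*r + 12) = (r + 3)*(r + 4)*(r + 3)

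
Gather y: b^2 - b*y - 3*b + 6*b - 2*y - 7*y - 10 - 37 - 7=b^2 + 3*b + y*(-b - 9) - 54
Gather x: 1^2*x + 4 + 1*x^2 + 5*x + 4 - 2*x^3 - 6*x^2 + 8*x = -2*x^3 - 5*x^2 + 14*x + 8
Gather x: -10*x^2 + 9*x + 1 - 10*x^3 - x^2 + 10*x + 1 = -10*x^3 - 11*x^2 + 19*x + 2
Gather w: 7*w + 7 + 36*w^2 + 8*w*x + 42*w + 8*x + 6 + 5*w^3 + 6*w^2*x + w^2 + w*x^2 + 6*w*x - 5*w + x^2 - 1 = 5*w^3 + w^2*(6*x + 37) + w*(x^2 + 14*x + 44) + x^2 + 8*x + 12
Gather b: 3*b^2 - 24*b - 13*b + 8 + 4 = 3*b^2 - 37*b + 12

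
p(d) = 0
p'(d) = 0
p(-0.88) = 0.00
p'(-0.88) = 0.00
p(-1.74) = 0.00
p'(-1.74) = 0.00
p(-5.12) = 0.00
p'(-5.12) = 0.00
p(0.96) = 0.00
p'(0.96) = 0.00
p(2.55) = 0.00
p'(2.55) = 0.00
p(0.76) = 0.00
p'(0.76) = 0.00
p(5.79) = 0.00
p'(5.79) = 0.00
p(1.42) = 0.00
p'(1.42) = 0.00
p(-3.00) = 0.00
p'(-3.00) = 0.00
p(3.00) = 0.00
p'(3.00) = 0.00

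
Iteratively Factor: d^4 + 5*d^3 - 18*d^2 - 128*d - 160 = (d + 4)*(d^3 + d^2 - 22*d - 40) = (d + 4)^2*(d^2 - 3*d - 10) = (d - 5)*(d + 4)^2*(d + 2)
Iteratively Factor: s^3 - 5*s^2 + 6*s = (s - 3)*(s^2 - 2*s) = s*(s - 3)*(s - 2)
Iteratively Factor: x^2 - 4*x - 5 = (x - 5)*(x + 1)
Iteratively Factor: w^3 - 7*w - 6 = (w - 3)*(w^2 + 3*w + 2) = (w - 3)*(w + 1)*(w + 2)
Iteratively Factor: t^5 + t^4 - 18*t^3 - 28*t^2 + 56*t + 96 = (t - 2)*(t^4 + 3*t^3 - 12*t^2 - 52*t - 48) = (t - 4)*(t - 2)*(t^3 + 7*t^2 + 16*t + 12) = (t - 4)*(t - 2)*(t + 3)*(t^2 + 4*t + 4) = (t - 4)*(t - 2)*(t + 2)*(t + 3)*(t + 2)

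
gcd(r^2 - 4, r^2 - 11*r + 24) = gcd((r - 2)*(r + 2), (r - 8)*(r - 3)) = 1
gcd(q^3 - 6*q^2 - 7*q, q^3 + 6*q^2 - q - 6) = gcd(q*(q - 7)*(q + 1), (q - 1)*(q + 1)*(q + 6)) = q + 1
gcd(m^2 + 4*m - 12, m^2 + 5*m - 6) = m + 6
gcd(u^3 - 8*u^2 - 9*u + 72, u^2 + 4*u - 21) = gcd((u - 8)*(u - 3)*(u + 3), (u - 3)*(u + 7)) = u - 3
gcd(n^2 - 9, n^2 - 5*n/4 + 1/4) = 1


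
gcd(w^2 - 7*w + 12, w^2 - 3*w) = w - 3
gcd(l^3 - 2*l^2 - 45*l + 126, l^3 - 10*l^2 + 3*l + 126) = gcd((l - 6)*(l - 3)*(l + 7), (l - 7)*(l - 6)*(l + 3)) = l - 6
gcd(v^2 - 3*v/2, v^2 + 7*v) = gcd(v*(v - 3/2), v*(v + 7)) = v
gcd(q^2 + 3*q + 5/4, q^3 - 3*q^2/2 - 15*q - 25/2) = q + 5/2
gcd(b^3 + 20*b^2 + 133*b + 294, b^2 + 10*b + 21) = b + 7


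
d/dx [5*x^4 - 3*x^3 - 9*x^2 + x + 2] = 20*x^3 - 9*x^2 - 18*x + 1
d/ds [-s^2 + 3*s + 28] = 3 - 2*s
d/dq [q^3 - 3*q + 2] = 3*q^2 - 3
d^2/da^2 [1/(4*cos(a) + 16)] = (sin(a)^2 + 4*cos(a) + 1)/(4*(cos(a) + 4)^3)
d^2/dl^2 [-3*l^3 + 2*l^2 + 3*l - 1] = 4 - 18*l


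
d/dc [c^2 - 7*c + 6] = 2*c - 7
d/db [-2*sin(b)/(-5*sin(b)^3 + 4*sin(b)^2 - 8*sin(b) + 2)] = 4*(-5*sin(b)^3 + 2*sin(b)^2 - 1)*cos(b)/(5*sin(b)^3 - 4*sin(b)^2 + 8*sin(b) - 2)^2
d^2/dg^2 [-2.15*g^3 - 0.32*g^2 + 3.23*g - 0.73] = -12.9*g - 0.64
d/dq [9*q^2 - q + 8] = 18*q - 1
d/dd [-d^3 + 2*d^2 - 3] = d*(4 - 3*d)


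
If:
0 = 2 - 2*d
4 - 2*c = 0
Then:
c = 2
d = 1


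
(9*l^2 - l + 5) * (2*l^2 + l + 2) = 18*l^4 + 7*l^3 + 27*l^2 + 3*l + 10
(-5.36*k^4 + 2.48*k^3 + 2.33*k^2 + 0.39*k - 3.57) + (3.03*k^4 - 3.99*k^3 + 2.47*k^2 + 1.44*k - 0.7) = -2.33*k^4 - 1.51*k^3 + 4.8*k^2 + 1.83*k - 4.27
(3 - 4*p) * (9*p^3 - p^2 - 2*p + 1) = -36*p^4 + 31*p^3 + 5*p^2 - 10*p + 3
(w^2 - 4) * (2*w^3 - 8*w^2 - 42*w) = 2*w^5 - 8*w^4 - 50*w^3 + 32*w^2 + 168*w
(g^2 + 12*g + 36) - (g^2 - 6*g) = 18*g + 36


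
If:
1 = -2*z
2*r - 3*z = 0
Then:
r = -3/4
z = -1/2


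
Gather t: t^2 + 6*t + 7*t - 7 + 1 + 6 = t^2 + 13*t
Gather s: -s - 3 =-s - 3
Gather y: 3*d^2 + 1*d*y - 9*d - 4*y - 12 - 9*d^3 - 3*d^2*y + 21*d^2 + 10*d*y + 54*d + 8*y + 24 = -9*d^3 + 24*d^2 + 45*d + y*(-3*d^2 + 11*d + 4) + 12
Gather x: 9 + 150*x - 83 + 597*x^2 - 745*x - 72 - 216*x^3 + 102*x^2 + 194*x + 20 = -216*x^3 + 699*x^2 - 401*x - 126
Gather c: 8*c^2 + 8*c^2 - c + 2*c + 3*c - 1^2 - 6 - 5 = 16*c^2 + 4*c - 12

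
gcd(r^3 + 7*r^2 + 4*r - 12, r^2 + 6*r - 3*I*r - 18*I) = r + 6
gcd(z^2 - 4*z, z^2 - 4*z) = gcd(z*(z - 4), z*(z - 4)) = z^2 - 4*z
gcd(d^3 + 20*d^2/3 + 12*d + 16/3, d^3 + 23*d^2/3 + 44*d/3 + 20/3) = d^2 + 8*d/3 + 4/3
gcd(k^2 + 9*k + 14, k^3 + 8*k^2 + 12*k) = k + 2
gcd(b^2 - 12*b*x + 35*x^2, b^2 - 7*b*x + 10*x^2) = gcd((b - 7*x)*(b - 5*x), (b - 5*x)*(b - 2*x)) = -b + 5*x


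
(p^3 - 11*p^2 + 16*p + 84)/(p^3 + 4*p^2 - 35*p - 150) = (p^2 - 5*p - 14)/(p^2 + 10*p + 25)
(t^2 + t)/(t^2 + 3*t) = (t + 1)/(t + 3)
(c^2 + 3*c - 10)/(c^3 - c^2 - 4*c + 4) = (c + 5)/(c^2 + c - 2)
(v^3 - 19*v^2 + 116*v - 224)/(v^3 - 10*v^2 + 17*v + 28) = (v - 8)/(v + 1)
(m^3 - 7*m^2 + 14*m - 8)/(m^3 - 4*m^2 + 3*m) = (m^2 - 6*m + 8)/(m*(m - 3))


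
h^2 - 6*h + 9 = (h - 3)^2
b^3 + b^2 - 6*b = b*(b - 2)*(b + 3)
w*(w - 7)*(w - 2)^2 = w^4 - 11*w^3 + 32*w^2 - 28*w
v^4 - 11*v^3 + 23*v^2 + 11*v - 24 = (v - 8)*(v - 3)*(v - 1)*(v + 1)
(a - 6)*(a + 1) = a^2 - 5*a - 6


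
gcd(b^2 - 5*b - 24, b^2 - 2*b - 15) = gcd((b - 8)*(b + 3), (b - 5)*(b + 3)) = b + 3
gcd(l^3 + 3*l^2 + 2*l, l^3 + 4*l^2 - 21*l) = l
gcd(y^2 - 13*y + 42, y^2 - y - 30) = y - 6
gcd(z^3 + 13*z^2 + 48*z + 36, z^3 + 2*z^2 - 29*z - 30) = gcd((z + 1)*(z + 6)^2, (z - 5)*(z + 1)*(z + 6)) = z^2 + 7*z + 6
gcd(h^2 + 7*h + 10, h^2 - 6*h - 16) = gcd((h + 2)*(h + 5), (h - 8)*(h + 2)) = h + 2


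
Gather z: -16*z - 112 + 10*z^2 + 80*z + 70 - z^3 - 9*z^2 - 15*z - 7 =-z^3 + z^2 + 49*z - 49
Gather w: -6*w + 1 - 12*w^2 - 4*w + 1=-12*w^2 - 10*w + 2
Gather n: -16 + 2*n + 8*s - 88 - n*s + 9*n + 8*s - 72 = n*(11 - s) + 16*s - 176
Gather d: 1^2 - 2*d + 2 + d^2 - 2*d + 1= d^2 - 4*d + 4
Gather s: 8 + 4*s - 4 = 4*s + 4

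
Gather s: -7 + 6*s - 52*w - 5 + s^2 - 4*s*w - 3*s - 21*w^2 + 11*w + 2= s^2 + s*(3 - 4*w) - 21*w^2 - 41*w - 10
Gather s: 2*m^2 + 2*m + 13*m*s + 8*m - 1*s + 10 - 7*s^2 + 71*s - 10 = 2*m^2 + 10*m - 7*s^2 + s*(13*m + 70)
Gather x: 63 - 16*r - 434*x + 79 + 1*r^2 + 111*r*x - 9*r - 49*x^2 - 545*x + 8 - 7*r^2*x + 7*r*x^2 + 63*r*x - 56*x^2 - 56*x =r^2 - 25*r + x^2*(7*r - 105) + x*(-7*r^2 + 174*r - 1035) + 150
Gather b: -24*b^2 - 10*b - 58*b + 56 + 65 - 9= -24*b^2 - 68*b + 112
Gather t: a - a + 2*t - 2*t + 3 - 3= 0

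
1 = 1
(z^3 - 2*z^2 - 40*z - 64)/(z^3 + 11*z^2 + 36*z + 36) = (z^2 - 4*z - 32)/(z^2 + 9*z + 18)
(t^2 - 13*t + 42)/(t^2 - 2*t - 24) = (t - 7)/(t + 4)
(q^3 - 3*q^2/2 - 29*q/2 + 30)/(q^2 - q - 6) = (q^2 + 3*q/2 - 10)/(q + 2)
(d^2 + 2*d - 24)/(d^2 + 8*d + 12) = (d - 4)/(d + 2)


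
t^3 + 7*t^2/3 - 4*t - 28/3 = (t - 2)*(t + 2)*(t + 7/3)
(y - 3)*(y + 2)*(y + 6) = y^3 + 5*y^2 - 12*y - 36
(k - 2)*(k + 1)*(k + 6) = k^3 + 5*k^2 - 8*k - 12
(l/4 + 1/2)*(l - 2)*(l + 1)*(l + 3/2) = l^4/4 + 5*l^3/8 - 5*l^2/8 - 5*l/2 - 3/2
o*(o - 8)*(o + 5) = o^3 - 3*o^2 - 40*o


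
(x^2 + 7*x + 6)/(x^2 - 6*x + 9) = (x^2 + 7*x + 6)/(x^2 - 6*x + 9)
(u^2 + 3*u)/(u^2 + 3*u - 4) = u*(u + 3)/(u^2 + 3*u - 4)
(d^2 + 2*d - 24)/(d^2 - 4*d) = (d + 6)/d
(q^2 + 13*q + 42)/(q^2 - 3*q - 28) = (q^2 + 13*q + 42)/(q^2 - 3*q - 28)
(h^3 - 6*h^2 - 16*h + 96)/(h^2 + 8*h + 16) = (h^2 - 10*h + 24)/(h + 4)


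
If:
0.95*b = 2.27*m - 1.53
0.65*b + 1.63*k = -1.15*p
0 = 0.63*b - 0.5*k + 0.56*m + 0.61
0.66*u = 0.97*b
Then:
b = 0.680412371134021*u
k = 1.17624415277715*u + 1.97488986784141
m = 0.284754076025251*u + 0.674008810572687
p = -2.05177913935988*u - 2.79919172572304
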